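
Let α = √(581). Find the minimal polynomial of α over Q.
m_α(x) = x^2 - 581

α satisfies α^2 - 581 = 0, so x^2 - 581 annihilates α. Since d = 581 is squarefree and ≠ 1, it is not a perfect square in Q, so x^2 - 581 has no rational root and is therefore irreducible over Q (a degree-2 polynomial over a field is irreducible iff it has no root). Hence m_α(x) = x^2 - 581.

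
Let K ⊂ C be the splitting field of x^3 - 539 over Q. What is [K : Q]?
[K : Q] = 6

The roots of x^3 - 539 are ∛539, ω∛539, ω^2∛539 where ω = e^(2πi/3) is a primitive cube root of unity, so K = Q(∛539, ω). Now [Q(∛539):Q] = 3 (since 539 is not a perfect cube, x^3 - 539 is irreducible) and [Q(ω):Q] = 2. Both 2 and 3 divide [K:Q], and [K:Q] ≤ 3·2 = 6, so [K:Q] = 6. (Equivalently: Q(∛539) ⊂ R but ω ∉ R, so [K : Q(∛539)] = 2.)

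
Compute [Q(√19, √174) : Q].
[Q(√19, √174) : Q] = 4

[Q(√19):Q] = 2 (min poly x^2 - 19, irreducible since 19 is squarefree > 1). For the top step, suppose √174 ∈ Q(√19), say √174 = c + d√19 with c, d ∈ Q. Squaring: 174 = c^2 + 19d^2 + 2cd√19. Since √19 ∉ Q this forces 2cd = 0. If d = 0 then √174 = c ∈ Q, contradicting 174 squarefree > 1. If c = 0 then 174 = 19d^2, so 19·174 = (19d)^2 is a perfect square in Q — but 19·174 = 3306 is not a perfect square (since 19 and 174 are distinct squarefree integers). Contradiction. Hence √174 ∉ Q(√19), so x^2 - 174 stays irreducible over Q(√19) and [Q(√19, √174) : Q(√19)] = 2. By the tower law, [Q(√19, √174) : Q] = 2 · 2 = 4.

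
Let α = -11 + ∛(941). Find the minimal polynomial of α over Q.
m_α(x) = x^3 + 33x^2 + 363x + 390

Set β = α + 11 = ∛(941), so β^3 = 941. Then (α + 11)^3 - 941 = 0, i.e. α is a root of g(x) = (x + 11)^3 - 941 = x^3 + 33x^2 + 363x + 390. Since g(x) = h(x + 11) where h(x) = x^3 - 941, and h is irreducible over Q (because 941 is not a perfect cube, so h has no rational root, and a monic cubic with no rational root is irreducible), g is also irreducible (irreducibility is preserved under the substitution x → x + 11). Hence m_α(x) = x^3 + 33x^2 + 363x + 390.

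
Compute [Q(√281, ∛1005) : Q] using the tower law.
[Q(√281, ∛1005) : Q] = 6

Let L = Q(√281, ∛1005). Since Q(√281) ⊂ L and [Q(√281):Q] = 2, the tower law gives 2 | [L:Q]. Likewise Q(∛1005) ⊂ L with [Q(∛1005):Q] = 3 (because 1005 is not a perfect cube), so 3 | [L:Q]. As gcd(2,3) = 1, [L:Q] is divisible by 6. Conversely L is generated over Q by √281 and ∛1005, so [L:Q] ≤ 2·3 = 6. Therefore [Q(√281, ∛1005) : Q] = 6.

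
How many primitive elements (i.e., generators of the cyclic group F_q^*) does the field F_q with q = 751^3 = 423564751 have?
There are φ(423564750) = 96811200 primitive elements

F_q^* is cyclic of order q - 1 = 423564750. A cyclic group of order m has exactly φ(m) generators. Here m = 423564750 = 2 · 3^2 · 5^3 · 7 · 26893, so the number of primitive elements is φ(423564750) = 96811200.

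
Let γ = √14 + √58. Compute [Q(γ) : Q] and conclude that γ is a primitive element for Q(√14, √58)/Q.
[Q(γ) : Q] = 4 (equivalently, Q(γ) = Q(√14, √58))

Obviously Q(γ) ⊆ Q(√14, √58), and [Q(√14, √58):Q] = 4 (since 14, 58 are distinct squarefree integers > 1 with 812 not a perfect square). To show equality we compute the minimal polynomial of γ. From γ = √14 + √58: γ^2 = 14 + 2√(812) + 58 = 72 + 2√(812), so γ^2 - 72 = 2√(812); squaring, (γ^2 - 72)^2 = 4·812, i.e. γ^4 - 144γ^2 + 5184 - 3248 = 0, i.e. γ^4 - 144γ^2 + 1936 = 0. So γ is a root of x^4 - 144x^2 + 1936. This polynomial is irreducible over Q: it has no rational root (each ±√14 ± √58 is irrational), and any factorization into two quadratics over Q would force √(812) ∈ Q (pairing opposite roots) or √14, √58 ∈ Q (other pairings), all impossible. Hence [Q(γ):Q] = 4 = [Q(√14, √58):Q], so Q(γ) = Q(√14, √58).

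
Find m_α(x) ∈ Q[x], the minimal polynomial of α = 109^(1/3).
m_α(x) = x^3 - 109

α satisfies α^3 = 109, so x^3 - 109 annihilates α. By the rational root test, a rational root p/q (in lowest terms) of x^3 - 109 would satisfy p^3 = 109 q^3, forcing q = 1 and p^3 = 109; but 109 is not a perfect cube, contradiction. A monic cubic over Q with no rational root is irreducible (any nontrivial factorization would include a linear factor). Hence x^3 - 109 is the minimal polynomial of α, and in particular [Q(α):Q] = 3.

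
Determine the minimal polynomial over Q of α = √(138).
m_α(x) = x^2 - 138

α satisfies α^2 - 138 = 0, so x^2 - 138 annihilates α. Since d = 138 is squarefree and ≠ 1, it is not a perfect square in Q, so x^2 - 138 has no rational root and is therefore irreducible over Q (a degree-2 polynomial over a field is irreducible iff it has no root). Hence m_α(x) = x^2 - 138.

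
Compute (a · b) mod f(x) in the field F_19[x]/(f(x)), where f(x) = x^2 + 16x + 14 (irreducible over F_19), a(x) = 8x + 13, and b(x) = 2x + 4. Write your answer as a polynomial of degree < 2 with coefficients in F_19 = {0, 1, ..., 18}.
a · b ≡ 11x + 18 (mod f(x))

Multiply in F_19[x]: a(x)·b(x) = (8x + 13)·(2x + 4) = 16x^2 + x + 14. This has degree ≥ 2, so divide by f(x) over F_19: 16x^2 + x + 14 = (16)·(x^2 + 16x + 14) + (11x + 18). Hence a·b ≡ 11x + 18 (mod f). (F_19[x]/(f) is a field with 19^2 = 361 elements since f is irreducible of degree 2.)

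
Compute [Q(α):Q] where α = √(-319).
[Q(α):Q] = 2

[Q(α):Q] equals the degree of the minimal polynomial of α. Here α^2 = -319 and x^2 + 319 is irreducible (d = -319 is squarefree, ≠ 1, hence not a square), so deg(m_α) = 2. Thus [Q(α):Q] = 2.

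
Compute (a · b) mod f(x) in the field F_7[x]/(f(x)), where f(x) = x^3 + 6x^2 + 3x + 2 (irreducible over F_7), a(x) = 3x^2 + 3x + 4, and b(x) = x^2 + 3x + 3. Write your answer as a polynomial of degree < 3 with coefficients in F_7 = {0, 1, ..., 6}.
a · b ≡ 5x + 3 (mod f(x))

Multiply in F_7[x]: a(x)·b(x) = (3x^2 + 3x + 4)·(x^2 + 3x + 3) = 3x^4 + 5x^3 + x^2 + 5. This has degree ≥ 3, so divide by f(x) over F_7: 3x^4 + 5x^3 + x^2 + 5 = (3x + 1)·(x^3 + 6x^2 + 3x + 2) + (5x + 3). Hence a·b ≡ 5x + 3 (mod f). (F_7[x]/(f) is a field with 7^3 = 343 elements since f is irreducible of degree 3.)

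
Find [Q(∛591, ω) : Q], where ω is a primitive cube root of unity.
[Q(∛591, ω) : Q] = 6

[Q(∛591):Q] = 3 (min poly x^3 - 591, irreducible since 591 is not a perfect cube). [Q(ω):Q] = 2 (min poly x^2 + x + 1). Since Q(∛591) ⊂ R and ω ∉ R, we have ω ∉ Q(∛591), so x^2 + x + 1 remains irreducible over Q(∛591) and [Q(∛591, ω) : Q(∛591)] = 2. By the tower law, [Q(∛591, ω) : Q] = 3 · 2 = 6. (In fact Q(∛591, ω) is the splitting field of x^3 - 591 over Q.)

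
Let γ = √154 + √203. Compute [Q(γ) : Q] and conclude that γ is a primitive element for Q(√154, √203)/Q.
[Q(γ) : Q] = 4 (equivalently, Q(γ) = Q(√154, √203))

Obviously Q(γ) ⊆ Q(√154, √203), and [Q(√154, √203):Q] = 4 (since 154, 203 are distinct squarefree integers > 1 with 31262 not a perfect square). To show equality we compute the minimal polynomial of γ. From γ = √154 + √203: γ^2 = 154 + 2√(31262) + 203 = 357 + 2√(31262), so γ^2 - 357 = 2√(31262); squaring, (γ^2 - 357)^2 = 4·31262, i.e. γ^4 - 714γ^2 + 127449 - 125048 = 0, i.e. γ^4 - 714γ^2 + 2401 = 0. So γ is a root of x^4 - 714x^2 + 2401. This polynomial is irreducible over Q: it has no rational root (each ±√154 ± √203 is irrational), and any factorization into two quadratics over Q would force √(31262) ∈ Q (pairing opposite roots) or √154, √203 ∈ Q (other pairings), all impossible. Hence [Q(γ):Q] = 4 = [Q(√154, √203):Q], so Q(γ) = Q(√154, √203).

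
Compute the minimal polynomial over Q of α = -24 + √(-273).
m_α(x) = x^2 + 48x + 849

From α + 24 = √(-273), squaring gives (α + 24)^2 = -273, i.e. α^2 + 48α + 576 = -273, so α^2 + 48α + 849 = 0. The discriminant of x^2 + 48x + 849 is (48)^2 - 4·(849) = 2304 - 3396 = -1092, and 4·(-273) is not a perfect square in Q since -273 is squarefree and ≠ 1. Hence x^2 + 48x + 849 is irreducible over Q and is the minimal polynomial of α.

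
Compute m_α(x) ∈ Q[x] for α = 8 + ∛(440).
m_α(x) = x^3 - 24x^2 + 192x - 952

Set β = α - 8 = ∛(440), so β^3 = 440. Then (α - 8)^3 - 440 = 0, i.e. α is a root of g(x) = (x - 8)^3 - 440 = x^3 - 24x^2 + 192x - 952. Since g(x) = h(x - 8) where h(x) = x^3 - 440, and h is irreducible over Q (because 440 is not a perfect cube, so h has no rational root, and a monic cubic with no rational root is irreducible), g is also irreducible (irreducibility is preserved under the substitution x → x - 8). Hence m_α(x) = x^3 - 24x^2 + 192x - 952.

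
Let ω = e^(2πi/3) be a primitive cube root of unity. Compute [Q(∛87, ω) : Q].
[Q(∛87, ω) : Q] = 6

[Q(∛87):Q] = 3 (min poly x^3 - 87, irreducible since 87 is not a perfect cube). [Q(ω):Q] = 2 (min poly x^2 + x + 1). Since Q(∛87) ⊂ R and ω ∉ R, we have ω ∉ Q(∛87), so x^2 + x + 1 remains irreducible over Q(∛87) and [Q(∛87, ω) : Q(∛87)] = 2. By the tower law, [Q(∛87, ω) : Q] = 3 · 2 = 6. (In fact Q(∛87, ω) is the splitting field of x^3 - 87 over Q.)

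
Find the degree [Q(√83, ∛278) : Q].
[Q(√83, ∛278) : Q] = 6

Let L = Q(√83, ∛278). Since Q(√83) ⊂ L and [Q(√83):Q] = 2, the tower law gives 2 | [L:Q]. Likewise Q(∛278) ⊂ L with [Q(∛278):Q] = 3 (because 278 is not a perfect cube), so 3 | [L:Q]. As gcd(2,3) = 1, [L:Q] is divisible by 6. Conversely L is generated over Q by √83 and ∛278, so [L:Q] ≤ 2·3 = 6. Therefore [Q(√83, ∛278) : Q] = 6.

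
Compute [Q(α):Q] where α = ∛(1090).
[Q(α):Q] = 3

The minimal polynomial of α is x^3 - 1090, irreducible over Q since 1090 is not a perfect cube (so x^3 - 1090 has no rational root). Hence [Q(α):Q] = deg(m_α) = 3.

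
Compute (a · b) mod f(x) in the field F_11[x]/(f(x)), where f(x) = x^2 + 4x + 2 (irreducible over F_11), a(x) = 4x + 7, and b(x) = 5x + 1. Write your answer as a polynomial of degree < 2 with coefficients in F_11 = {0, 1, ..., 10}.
a · b ≡ 3x (mod f(x))

Multiply in F_11[x]: a(x)·b(x) = (4x + 7)·(5x + 1) = 9x^2 + 6x + 7. This has degree ≥ 2, so divide by f(x) over F_11: 9x^2 + 6x + 7 = (9)·(x^2 + 4x + 2) + (3x). Hence a·b ≡ 3x (mod f). (F_11[x]/(f) is a field with 11^2 = 121 elements since f is irreducible of degree 2.)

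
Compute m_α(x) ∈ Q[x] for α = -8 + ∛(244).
m_α(x) = x^3 + 24x^2 + 192x + 268

Set β = α + 8 = ∛(244), so β^3 = 244. Then (α + 8)^3 - 244 = 0, i.e. α is a root of g(x) = (x + 8)^3 - 244 = x^3 + 24x^2 + 192x + 268. Since g(x) = h(x + 8) where h(x) = x^3 - 244, and h is irreducible over Q (because 244 is not a perfect cube, so h has no rational root, and a monic cubic with no rational root is irreducible), g is also irreducible (irreducibility is preserved under the substitution x → x + 8). Hence m_α(x) = x^3 + 24x^2 + 192x + 268.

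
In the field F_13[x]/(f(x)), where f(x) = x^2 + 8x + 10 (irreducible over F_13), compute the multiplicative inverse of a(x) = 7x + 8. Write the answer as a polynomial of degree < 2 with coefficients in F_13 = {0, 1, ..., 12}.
a(x)^(-1) ≡ 3x + 2 (mod f(x))

Since f is irreducible over F_13, F_13[x]/(f) is a field and a(x) ≠ 0 has an inverse. Apply the extended Euclidean algorithm to f(x) and a(x) in F_13[x]: f(x) = (2x + 10)·a(x) + (8). The last nonzero remainder is the constant 8 = gcd(f, a) in F_13. Back-substituting through the division chain expresses 8 = s(x)·a(x) + t(x)·f(x) with s(x) ≡ 11x + 3 (mod f), so (11x + 3)·a(x) ≡ 8 (mod f). Multiplying by 8^(-1) ≡ 5 in F_13 gives a(x)^(-1) ≡ 5·(11x + 3) ≡ 3x + 2 (mod f). Check: (7x + 8)·(3x + 2) = 8x^2 + 12x + 3 ≡ 1 (mod x^2 + 8x + 10).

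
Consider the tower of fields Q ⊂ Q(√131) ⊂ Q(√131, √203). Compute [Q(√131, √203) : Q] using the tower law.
[Q(√131, √203) : Q] = 4

[Q(√131):Q] = 2 (min poly x^2 - 131, irreducible since 131 is squarefree > 1). For the top step, suppose √203 ∈ Q(√131), say √203 = c + d√131 with c, d ∈ Q. Squaring: 203 = c^2 + 131d^2 + 2cd√131. Since √131 ∉ Q this forces 2cd = 0. If d = 0 then √203 = c ∈ Q, contradicting 203 squarefree > 1. If c = 0 then 203 = 131d^2, so 131·203 = (131d)^2 is a perfect square in Q — but 131·203 = 26593 is not a perfect square (since 131 and 203 are distinct squarefree integers). Contradiction. Hence √203 ∉ Q(√131), so x^2 - 203 stays irreducible over Q(√131) and [Q(√131, √203) : Q(√131)] = 2. By the tower law, [Q(√131, √203) : Q] = 2 · 2 = 4.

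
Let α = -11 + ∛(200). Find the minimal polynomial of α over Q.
m_α(x) = x^3 + 33x^2 + 363x + 1131

Set β = α + 11 = ∛(200), so β^3 = 200. Then (α + 11)^3 - 200 = 0, i.e. α is a root of g(x) = (x + 11)^3 - 200 = x^3 + 33x^2 + 363x + 1131. Since g(x) = h(x + 11) where h(x) = x^3 - 200, and h is irreducible over Q (because 200 is not a perfect cube, so h has no rational root, and a monic cubic with no rational root is irreducible), g is also irreducible (irreducibility is preserved under the substitution x → x + 11). Hence m_α(x) = x^3 + 33x^2 + 363x + 1131.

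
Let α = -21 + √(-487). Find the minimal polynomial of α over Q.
m_α(x) = x^2 + 42x + 928

From α + 21 = √(-487), squaring gives (α + 21)^2 = -487, i.e. α^2 + 42α + 441 = -487, so α^2 + 42α + 928 = 0. The discriminant of x^2 + 42x + 928 is (42)^2 - 4·(928) = 1764 - 3712 = -1948, and 4·(-487) is not a perfect square in Q since -487 is squarefree and ≠ 1. Hence x^2 + 42x + 928 is irreducible over Q and is the minimal polynomial of α.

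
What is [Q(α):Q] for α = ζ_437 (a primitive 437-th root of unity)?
[Q(α):Q] = 396

The minimal polynomial of ζ_437 over Q is the 437-th cyclotomic polynomial Φ_437(x), which is irreducible over Q and has degree φ(437) = 396. Hence [Q(α):Q] = φ(437) = 396.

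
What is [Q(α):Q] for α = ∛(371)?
[Q(α):Q] = 3

The minimal polynomial of α is x^3 - 371, irreducible over Q since 371 is not a perfect cube (so x^3 - 371 has no rational root). Hence [Q(α):Q] = deg(m_α) = 3.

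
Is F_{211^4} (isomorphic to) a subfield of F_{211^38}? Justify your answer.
No: F_{211^4} is not a subfield of F_{211^38}

F_{p^m} embeds in F_{p^n} iff m | n. Here 4 ∤ 38 (since 38 = 9·4 + 2 with remainder 2 ≠ 0), so F_{211^4} is not a subfield of F_{211^38}. Equivalently: if it were, the tower law would give 4 = [F_{211^4}:F_211] dividing [F_{211^38}:F_211] = 38, contradiction.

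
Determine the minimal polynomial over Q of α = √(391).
m_α(x) = x^2 - 391

α satisfies α^2 - 391 = 0, so x^2 - 391 annihilates α. Since d = 391 is squarefree and ≠ 1, it is not a perfect square in Q, so x^2 - 391 has no rational root and is therefore irreducible over Q (a degree-2 polynomial over a field is irreducible iff it has no root). Hence m_α(x) = x^2 - 391.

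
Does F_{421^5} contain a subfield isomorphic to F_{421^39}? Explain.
No: F_{421^39} is not a subfield of F_{421^5}

F_{p^m} embeds in F_{p^n} iff m | n. Here 39 ∤ 5 (since 5 = 0·39 + 5 with remainder 5 ≠ 0), so F_{421^39} is not a subfield of F_{421^5}. Equivalently: if it were, the tower law would give 39 = [F_{421^39}:F_421] dividing [F_{421^5}:F_421] = 5, contradiction.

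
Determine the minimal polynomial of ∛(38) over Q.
m_α(x) = x^3 - 38

α satisfies α^3 = 38, so x^3 - 38 annihilates α. By the rational root test, a rational root p/q (in lowest terms) of x^3 - 38 would satisfy p^3 = 38 q^3, forcing q = 1 and p^3 = 38; but 38 is not a perfect cube, contradiction. A monic cubic over Q with no rational root is irreducible (any nontrivial factorization would include a linear factor). Hence x^3 - 38 is the minimal polynomial of α, and in particular [Q(α):Q] = 3.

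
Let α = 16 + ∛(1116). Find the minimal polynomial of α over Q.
m_α(x) = x^3 - 48x^2 + 768x - 5212

Set β = α - 16 = ∛(1116), so β^3 = 1116. Then (α - 16)^3 - 1116 = 0, i.e. α is a root of g(x) = (x - 16)^3 - 1116 = x^3 - 48x^2 + 768x - 5212. Since g(x) = h(x - 16) where h(x) = x^3 - 1116, and h is irreducible over Q (because 1116 is not a perfect cube, so h has no rational root, and a monic cubic with no rational root is irreducible), g is also irreducible (irreducibility is preserved under the substitution x → x - 16). Hence m_α(x) = x^3 - 48x^2 + 768x - 5212.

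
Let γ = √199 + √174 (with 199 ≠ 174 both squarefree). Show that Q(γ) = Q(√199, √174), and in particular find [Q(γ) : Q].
[Q(γ) : Q] = 4 (equivalently, Q(γ) = Q(√199, √174))

Obviously Q(γ) ⊆ Q(√199, √174), and [Q(√199, √174):Q] = 4 (since 199, 174 are distinct squarefree integers > 1 with 34626 not a perfect square). To show equality we compute the minimal polynomial of γ. From γ = √199 + √174: γ^2 = 199 + 2√(34626) + 174 = 373 + 2√(34626), so γ^2 - 373 = 2√(34626); squaring, (γ^2 - 373)^2 = 4·34626, i.e. γ^4 - 746γ^2 + 139129 - 138504 = 0, i.e. γ^4 - 746γ^2 + 625 = 0. So γ is a root of x^4 - 746x^2 + 625. This polynomial is irreducible over Q: it has no rational root (each ±√199 ± √174 is irrational), and any factorization into two quadratics over Q would force √(34626) ∈ Q (pairing opposite roots) or √199, √174 ∈ Q (other pairings), all impossible. Hence [Q(γ):Q] = 4 = [Q(√199, √174):Q], so Q(γ) = Q(√199, √174).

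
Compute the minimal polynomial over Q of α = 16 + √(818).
m_α(x) = x^2 - 32x - 562

From α - 16 = √(818), squaring gives (α - 16)^2 = 818, i.e. α^2 - 32α + 256 = 818, so α^2 - 32α - 562 = 0. The discriminant of x^2 - 32x - 562 is (-32)^2 - 4·(-562) = 1024 + 2248 = 3272, and 4·(818) is not a perfect square in Q since 818 is squarefree and ≠ 1. Hence x^2 - 32x - 562 is irreducible over Q and is the minimal polynomial of α.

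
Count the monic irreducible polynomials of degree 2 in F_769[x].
There are 295296 monic irreducible polynomials of degree 2 over F_769

Each element of F_{769^2} that lies in no proper subfield is a root of exactly one monic irreducible of degree 2 over F_769, and each such polynomial has 2 distinct roots in F_{769^2}. By Möbius inversion the count is N_769(2) = (1/2) Σ_{d|2} μ(2/d) · 769^d = (1/2)(μ(2)·769^1 + μ(1)·769^2) = 590592/2 = 295296.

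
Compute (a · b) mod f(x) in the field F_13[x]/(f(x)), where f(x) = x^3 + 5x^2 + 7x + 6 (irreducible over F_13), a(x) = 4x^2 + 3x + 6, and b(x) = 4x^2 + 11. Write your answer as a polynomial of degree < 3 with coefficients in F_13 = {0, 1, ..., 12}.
a · b ≡ 10x^2 + 10x + 6 (mod f(x))

Multiply in F_13[x]: a(x)·b(x) = (4x^2 + 3x + 6)·(4x^2 + 11) = 3x^4 + 12x^3 + 3x^2 + 7x + 1. This has degree ≥ 3, so divide by f(x) over F_13: 3x^4 + 12x^3 + 3x^2 + 7x + 1 = (3x + 10)·(x^3 + 5x^2 + 7x + 6) + (10x^2 + 10x + 6). Hence a·b ≡ 10x^2 + 10x + 6 (mod f). (F_13[x]/(f) is a field with 13^3 = 2197 elements since f is irreducible of degree 3.)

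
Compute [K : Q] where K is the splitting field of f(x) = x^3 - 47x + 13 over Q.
[K : Q] = 6

By the rational root test, any rational root of the monic integer polynomial f(x) = x^3 - 47x + 13 must be an integer dividing the constant term 13, i.e. one of ±{1, 13}. Evaluating: f(1) = -33, f(-1) = 59, f(13) = 1599, f(-13) = -1573; none is 0, so f has no rational root and is therefore irreducible over Q (a cubic with no linear factor over a field is irreducible). For an irreducible cubic, the Galois group is A_3 or S_3 according as the discriminant disc(f) = -4a^3 - 27b^2 = -4·(-47)^3 - 27·(13)^2 = 410729 is or is not a square in Q. Here disc(f) = 410729 is not a perfect square in Q, so the Galois group of f over Q is not contained in A_3 and must be all of S_3. The splitting field has degree |S_3| = 6 over Q, so [K : Q] = 6.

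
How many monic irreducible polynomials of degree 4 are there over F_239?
There are 815687880 monic irreducible polynomials of degree 4 over F_239

Each element of F_{239^4} that lies in no proper subfield is a root of exactly one monic irreducible of degree 4 over F_239, and each such polynomial has 4 distinct roots in F_{239^4}. By Möbius inversion the count is N_239(4) = (1/4) Σ_{d|4} μ(4/d) · 239^d = (1/4)(μ(4)·239^1 + μ(2)·239^2 + μ(1)·239^4) = 3262751520/4 = 815687880.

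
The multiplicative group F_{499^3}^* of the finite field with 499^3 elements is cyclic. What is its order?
|F_{499^3}^*| = 124251498

F_{499^3} has 499^3 = 124251499 elements; its multiplicative group consists of all nonzero elements, so |F_{499^3}^*| = 124251499 - 1 = 124251498. (It is cyclic since any finite subgroup of the multiplicative group of a field is cyclic.)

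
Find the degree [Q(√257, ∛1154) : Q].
[Q(√257, ∛1154) : Q] = 6

Let L = Q(√257, ∛1154). Since Q(√257) ⊂ L and [Q(√257):Q] = 2, the tower law gives 2 | [L:Q]. Likewise Q(∛1154) ⊂ L with [Q(∛1154):Q] = 3 (because 1154 is not a perfect cube), so 3 | [L:Q]. As gcd(2,3) = 1, [L:Q] is divisible by 6. Conversely L is generated over Q by √257 and ∛1154, so [L:Q] ≤ 2·3 = 6. Therefore [Q(√257, ∛1154) : Q] = 6.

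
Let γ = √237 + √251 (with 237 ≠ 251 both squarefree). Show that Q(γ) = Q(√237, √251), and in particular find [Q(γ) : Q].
[Q(γ) : Q] = 4 (equivalently, Q(γ) = Q(√237, √251))

Obviously Q(γ) ⊆ Q(√237, √251), and [Q(√237, √251):Q] = 4 (since 237, 251 are distinct squarefree integers > 1 with 59487 not a perfect square). To show equality we compute the minimal polynomial of γ. From γ = √237 + √251: γ^2 = 237 + 2√(59487) + 251 = 488 + 2√(59487), so γ^2 - 488 = 2√(59487); squaring, (γ^2 - 488)^2 = 4·59487, i.e. γ^4 - 976γ^2 + 238144 - 237948 = 0, i.e. γ^4 - 976γ^2 + 196 = 0. So γ is a root of x^4 - 976x^2 + 196. This polynomial is irreducible over Q: it has no rational root (each ±√237 ± √251 is irrational), and any factorization into two quadratics over Q would force √(59487) ∈ Q (pairing opposite roots) or √237, √251 ∈ Q (other pairings), all impossible. Hence [Q(γ):Q] = 4 = [Q(√237, √251):Q], so Q(γ) = Q(√237, √251).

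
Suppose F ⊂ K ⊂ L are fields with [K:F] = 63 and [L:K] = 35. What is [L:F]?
[L:F] = 2205

The tower law says that for any tower of field extensions F ⊂ K ⊂ L with finite degrees, [L:F] = [L:K] · [K:F]. Here this gives [L:F] = 35 · 63 = 2205.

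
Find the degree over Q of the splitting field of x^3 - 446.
[K : Q] = 6

The roots of x^3 - 446 are ∛446, ω∛446, ω^2∛446 where ω = e^(2πi/3) is a primitive cube root of unity, so K = Q(∛446, ω). Now [Q(∛446):Q] = 3 (since 446 is not a perfect cube, x^3 - 446 is irreducible) and [Q(ω):Q] = 2. Both 2 and 3 divide [K:Q], and [K:Q] ≤ 3·2 = 6, so [K:Q] = 6. (Equivalently: Q(∛446) ⊂ R but ω ∉ R, so [K : Q(∛446)] = 2.)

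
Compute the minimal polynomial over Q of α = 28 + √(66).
m_α(x) = x^2 - 56x + 718

From α - 28 = √(66), squaring gives (α - 28)^2 = 66, i.e. α^2 - 56α + 784 = 66, so α^2 - 56α + 718 = 0. The discriminant of x^2 - 56x + 718 is (-56)^2 - 4·(718) = 3136 - 2872 = 264, and 4·(66) is not a perfect square in Q since 66 is squarefree and ≠ 1. Hence x^2 - 56x + 718 is irreducible over Q and is the minimal polynomial of α.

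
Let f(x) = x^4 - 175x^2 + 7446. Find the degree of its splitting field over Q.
[K : Q] = 4

Solving the quadratic in x^2: x^2 = (175 ± √(175^2 - 4·7446))/2 = (175 ± √841)/2 = (175 ± 29)/2, giving x^2 = 102 or x^2 = 73. So f(x) = (x^2 - 102)(x^2 - 73) and the roots of f are ±√102, ±√73. Hence the splitting field is K = Q(√102, √73). Since 102 and 73 are distinct squarefree integers > 1, their product 7446 is not a perfect square, so √73 ∉ Q(√102). By the tower law [K:Q] = [Q(√102,√73):Q(√102)] · [Q(√102):Q] = 2 · 2 = 4.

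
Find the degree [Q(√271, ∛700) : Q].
[Q(√271, ∛700) : Q] = 6

Let L = Q(√271, ∛700). Since Q(√271) ⊂ L and [Q(√271):Q] = 2, the tower law gives 2 | [L:Q]. Likewise Q(∛700) ⊂ L with [Q(∛700):Q] = 3 (because 700 is not a perfect cube), so 3 | [L:Q]. As gcd(2,3) = 1, [L:Q] is divisible by 6. Conversely L is generated over Q by √271 and ∛700, so [L:Q] ≤ 2·3 = 6. Therefore [Q(√271, ∛700) : Q] = 6.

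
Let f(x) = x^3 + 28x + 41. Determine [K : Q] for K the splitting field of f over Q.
[K : Q] = 6

By the rational root test, any rational root of the monic integer polynomial f(x) = x^3 + 28x + 41 must be an integer dividing the constant term 41, i.e. one of ±{1, 41}. Evaluating: f(1) = 70, f(-1) = 12, f(41) = 70110, f(-41) = -70028; none is 0, so f has no rational root and is therefore irreducible over Q (a cubic with no linear factor over a field is irreducible). For an irreducible cubic, the Galois group is A_3 or S_3 according as the discriminant disc(f) = -4a^3 - 27b^2 = -4·(28)^3 - 27·(41)^2 = -133195 is or is not a square in Q. Here disc(f) = -133195 is not a perfect square in Q, so the Galois group of f over Q is not contained in A_3 and must be all of S_3. The splitting field has degree |S_3| = 6 over Q, so [K : Q] = 6.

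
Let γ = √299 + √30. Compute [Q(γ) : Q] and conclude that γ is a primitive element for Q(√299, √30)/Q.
[Q(γ) : Q] = 4 (equivalently, Q(γ) = Q(√299, √30))

Obviously Q(γ) ⊆ Q(√299, √30), and [Q(√299, √30):Q] = 4 (since 299, 30 are distinct squarefree integers > 1 with 8970 not a perfect square). To show equality we compute the minimal polynomial of γ. From γ = √299 + √30: γ^2 = 299 + 2√(8970) + 30 = 329 + 2√(8970), so γ^2 - 329 = 2√(8970); squaring, (γ^2 - 329)^2 = 4·8970, i.e. γ^4 - 658γ^2 + 108241 - 35880 = 0, i.e. γ^4 - 658γ^2 + 72361 = 0. So γ is a root of x^4 - 658x^2 + 72361. This polynomial is irreducible over Q: it has no rational root (each ±√299 ± √30 is irrational), and any factorization into two quadratics over Q would force √(8970) ∈ Q (pairing opposite roots) or √299, √30 ∈ Q (other pairings), all impossible. Hence [Q(γ):Q] = 4 = [Q(√299, √30):Q], so Q(γ) = Q(√299, √30).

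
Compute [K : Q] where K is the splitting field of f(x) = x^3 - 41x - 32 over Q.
[K : Q] = 6

By the rational root test, any rational root of the monic integer polynomial f(x) = x^3 - 41x - 32 must be an integer dividing the constant term -32, i.e. one of ±{1, 2, 4, 8, 16, 32}. Evaluating: f(1) = -72, f(-1) = 8, f(2) = -106, f(-2) = 42, f(4) = -132, f(-4) = 68, f(8) = 152, f(-8) = -216, f(16) = 3408, f(-16) = -3472, f(32) = 31424, f(-32) = -31488; none is 0, so f has no rational root and is therefore irreducible over Q (a cubic with no linear factor over a field is irreducible). For an irreducible cubic, the Galois group is A_3 or S_3 according as the discriminant disc(f) = -4a^3 - 27b^2 = -4·(-41)^3 - 27·(-32)^2 = 248036 is or is not a square in Q. Here disc(f) = 248036 is not a perfect square in Q, so the Galois group of f over Q is not contained in A_3 and must be all of S_3. The splitting field has degree |S_3| = 6 over Q, so [K : Q] = 6.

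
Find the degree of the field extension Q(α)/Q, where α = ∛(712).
[Q(α):Q] = 3

The minimal polynomial of α is x^3 - 712, irreducible over Q since 712 is not a perfect cube (so x^3 - 712 has no rational root). Hence [Q(α):Q] = deg(m_α) = 3.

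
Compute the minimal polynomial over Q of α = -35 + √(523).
m_α(x) = x^2 + 70x + 702

From α + 35 = √(523), squaring gives (α + 35)^2 = 523, i.e. α^2 + 70α + 1225 = 523, so α^2 + 70α + 702 = 0. The discriminant of x^2 + 70x + 702 is (70)^2 - 4·(702) = 4900 - 2808 = 2092, and 4·(523) is not a perfect square in Q since 523 is squarefree and ≠ 1. Hence x^2 + 70x + 702 is irreducible over Q and is the minimal polynomial of α.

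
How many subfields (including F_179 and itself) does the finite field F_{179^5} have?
F_{179^5} has 2 subfields

The subfields of F_{p^n} are exactly the fields F_{p^d} for d | n (each is the fixed field of the unique index-d subgroup of Gal(F_{p^n}/F_p) ≅ Z/nZ). The divisors of n = 5 are {1, 5}, giving 2 subfields: F_{179^1}, F_{179^5}.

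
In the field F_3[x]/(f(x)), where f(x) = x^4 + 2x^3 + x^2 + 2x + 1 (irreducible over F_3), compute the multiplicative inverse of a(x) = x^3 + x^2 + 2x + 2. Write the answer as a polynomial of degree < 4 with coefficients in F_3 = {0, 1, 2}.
a(x)^(-1) ≡ 2x^2 + 2x + 2 (mod f(x))

Since f is irreducible over F_3, F_3[x]/(f) is a field and a(x) ≠ 0 has an inverse. Apply the extended Euclidean algorithm to f(x) and a(x) in F_3[x]: f(x) = (x + 1)·a(x) + (x^2 + x + 2);  a(x) = (x)·(x^2 + x + 2) + (2). The last nonzero remainder is the constant 2 = gcd(f, a) in F_3. Back-substituting through the division chain expresses 2 = s(x)·a(x) + t(x)·f(x) with s(x) ≡ x^2 + x + 1 (mod f), so (x^2 + x + 1)·a(x) ≡ 2 (mod f). Multiplying by 2^(-1) ≡ 2 in F_3 gives a(x)^(-1) ≡ 2·(x^2 + x + 1) ≡ 2x^2 + 2x + 2 (mod f). Check: (x^3 + x^2 + 2x + 2)·(2x^2 + 2x + 2) = 2x^5 + x^4 + 2x^3 + x^2 + 2x + 1 ≡ 1 (mod x^4 + 2x^3 + x^2 + 2x + 1).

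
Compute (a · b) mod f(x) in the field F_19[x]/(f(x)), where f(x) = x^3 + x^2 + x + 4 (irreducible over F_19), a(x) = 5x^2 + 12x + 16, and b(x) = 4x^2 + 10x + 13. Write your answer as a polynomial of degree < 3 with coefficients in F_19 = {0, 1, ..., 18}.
a · b ≡ 18x^2 + 6x + 10 (mod f(x))

Multiply in F_19[x]: a(x)·b(x) = (5x^2 + 12x + 16)·(4x^2 + 10x + 13) = x^4 + 3x^3 + 2x^2 + 12x + 18. This has degree ≥ 3, so divide by f(x) over F_19: x^4 + 3x^3 + 2x^2 + 12x + 18 = (x + 2)·(x^3 + x^2 + x + 4) + (18x^2 + 6x + 10). Hence a·b ≡ 18x^2 + 6x + 10 (mod f). (F_19[x]/(f) is a field with 19^3 = 6859 elements since f is irreducible of degree 3.)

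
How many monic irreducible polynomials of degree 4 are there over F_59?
There are 3028470 monic irreducible polynomials of degree 4 over F_59

Each element of F_{59^4} that lies in no proper subfield is a root of exactly one monic irreducible of degree 4 over F_59, and each such polynomial has 4 distinct roots in F_{59^4}. By Möbius inversion the count is N_59(4) = (1/4) Σ_{d|4} μ(4/d) · 59^d = (1/4)(μ(4)·59^1 + μ(2)·59^2 + μ(1)·59^4) = 12113880/4 = 3028470.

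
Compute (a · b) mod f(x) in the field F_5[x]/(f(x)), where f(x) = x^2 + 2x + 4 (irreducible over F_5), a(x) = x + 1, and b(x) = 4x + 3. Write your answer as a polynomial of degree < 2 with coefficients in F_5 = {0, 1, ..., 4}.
a · b ≡ 4x + 2 (mod f(x))

Multiply in F_5[x]: a(x)·b(x) = (x + 1)·(4x + 3) = 4x^2 + 2x + 3. This has degree ≥ 2, so divide by f(x) over F_5: 4x^2 + 2x + 3 = (4)·(x^2 + 2x + 4) + (4x + 2). Hence a·b ≡ 4x + 2 (mod f). (F_5[x]/(f) is a field with 5^2 = 25 elements since f is irreducible of degree 2.)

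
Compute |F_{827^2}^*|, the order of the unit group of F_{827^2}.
|F_{827^2}^*| = 683928

F_{827^2} has 827^2 = 683929 elements; its multiplicative group consists of all nonzero elements, so |F_{827^2}^*| = 683929 - 1 = 683928. (It is cyclic since any finite subgroup of the multiplicative group of a field is cyclic.)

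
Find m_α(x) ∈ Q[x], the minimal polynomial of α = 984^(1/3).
m_α(x) = x^3 - 984

α satisfies α^3 = 984, so x^3 - 984 annihilates α. By the rational root test, a rational root p/q (in lowest terms) of x^3 - 984 would satisfy p^3 = 984 q^3, forcing q = 1 and p^3 = 984; but 984 is not a perfect cube, contradiction. A monic cubic over Q with no rational root is irreducible (any nontrivial factorization would include a linear factor). Hence x^3 - 984 is the minimal polynomial of α, and in particular [Q(α):Q] = 3.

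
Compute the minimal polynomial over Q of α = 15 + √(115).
m_α(x) = x^2 - 30x + 110

From α - 15 = √(115), squaring gives (α - 15)^2 = 115, i.e. α^2 - 30α + 225 = 115, so α^2 - 30α + 110 = 0. The discriminant of x^2 - 30x + 110 is (-30)^2 - 4·(110) = 900 - 440 = 460, and 4·(115) is not a perfect square in Q since 115 is squarefree and ≠ 1. Hence x^2 - 30x + 110 is irreducible over Q and is the minimal polynomial of α.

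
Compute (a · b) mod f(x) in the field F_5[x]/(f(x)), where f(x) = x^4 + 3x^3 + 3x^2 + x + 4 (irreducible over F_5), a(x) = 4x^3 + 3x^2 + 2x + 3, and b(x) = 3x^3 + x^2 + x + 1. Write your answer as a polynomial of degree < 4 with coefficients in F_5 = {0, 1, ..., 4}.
a · b ≡ 2x^3 + x + 4 (mod f(x))

Multiply in F_5[x]: a(x)·b(x) = (4x^3 + 3x^2 + 2x + 3)·(3x^3 + x^2 + x + 1) = 2x^6 + 3x^5 + 3x^4 + 3x^3 + 3x^2 + 3. This has degree ≥ 4, so divide by f(x) over F_5: 2x^6 + 3x^5 + 3x^4 + 3x^3 + 3x^2 + 3 = (2x^2 + 2x + 1)·(x^4 + 3x^3 + 3x^2 + x + 4) + (2x^3 + x + 4). Hence a·b ≡ 2x^3 + x + 4 (mod f). (F_5[x]/(f) is a field with 5^4 = 625 elements since f is irreducible of degree 4.)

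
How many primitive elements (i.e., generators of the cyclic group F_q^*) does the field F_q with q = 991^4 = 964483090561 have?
There are φ(964483090560) = 226271232000 primitive elements

F_q^* is cyclic of order q - 1 = 964483090560. A cyclic group of order m has exactly φ(m) generators. Here m = 964483090560 = 2^7 · 3^2 · 5 · 11 · 31 · 491041, so the number of primitive elements is φ(964483090560) = 226271232000.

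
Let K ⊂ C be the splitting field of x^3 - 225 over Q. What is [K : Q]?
[K : Q] = 6

The roots of x^3 - 225 are ∛225, ω∛225, ω^2∛225 where ω = e^(2πi/3) is a primitive cube root of unity, so K = Q(∛225, ω). Now [Q(∛225):Q] = 3 (since 225 is not a perfect cube, x^3 - 225 is irreducible) and [Q(ω):Q] = 2. Both 2 and 3 divide [K:Q], and [K:Q] ≤ 3·2 = 6, so [K:Q] = 6. (Equivalently: Q(∛225) ⊂ R but ω ∉ R, so [K : Q(∛225)] = 2.)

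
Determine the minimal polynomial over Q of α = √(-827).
m_α(x) = x^2 + 827

α satisfies α^2 + 827 = 0, so x^2 + 827 annihilates α. Since d = -827 is squarefree and ≠ 1, it is not a perfect square in Q, so x^2 + 827 has no rational root and is therefore irreducible over Q (a degree-2 polynomial over a field is irreducible iff it has no root). Hence m_α(x) = x^2 + 827.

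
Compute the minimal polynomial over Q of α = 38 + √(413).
m_α(x) = x^2 - 76x + 1031

From α - 38 = √(413), squaring gives (α - 38)^2 = 413, i.e. α^2 - 76α + 1444 = 413, so α^2 - 76α + 1031 = 0. The discriminant of x^2 - 76x + 1031 is (-76)^2 - 4·(1031) = 5776 - 4124 = 1652, and 4·(413) is not a perfect square in Q since 413 is squarefree and ≠ 1. Hence x^2 - 76x + 1031 is irreducible over Q and is the minimal polynomial of α.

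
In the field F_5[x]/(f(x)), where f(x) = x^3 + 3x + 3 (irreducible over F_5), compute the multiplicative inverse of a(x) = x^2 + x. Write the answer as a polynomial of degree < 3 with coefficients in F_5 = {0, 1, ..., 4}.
a(x)^(-1) ≡ 2x^2 + x (mod f(x))

Since f is irreducible over F_5, F_5[x]/(f) is a field and a(x) ≠ 0 has an inverse. Apply the extended Euclidean algorithm to f(x) and a(x) in F_5[x]: f(x) = (x + 4)·a(x) + (4x + 3);  a(x) = (4x + 1)·(4x + 3) + (2). The last nonzero remainder is the constant 2 = gcd(f, a) in F_5. Back-substituting through the division chain expresses 2 = s(x)·a(x) + t(x)·f(x) with s(x) ≡ 4x^2 + 2x (mod f), so (4x^2 + 2x)·a(x) ≡ 2 (mod f). Multiplying by 2^(-1) ≡ 3 in F_5 gives a(x)^(-1) ≡ 3·(4x^2 + 2x) ≡ 2x^2 + x (mod f). Check: (x^2 + x)·(2x^2 + x) = 2x^4 + 3x^3 + x^2 ≡ 1 (mod x^3 + 3x + 3).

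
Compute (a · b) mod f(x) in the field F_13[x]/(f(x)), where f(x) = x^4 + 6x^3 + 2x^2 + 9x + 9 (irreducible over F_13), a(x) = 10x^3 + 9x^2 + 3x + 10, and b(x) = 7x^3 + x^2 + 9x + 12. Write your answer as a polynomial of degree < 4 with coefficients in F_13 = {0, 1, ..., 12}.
a · b ≡ 4x^3 + 9x^2 + 5x + 9 (mod f(x))

Multiply in F_13[x]: a(x)·b(x) = (10x^3 + 9x^2 + 3x + 10)·(7x^3 + x^2 + 9x + 12) = 5x^6 + 8x^5 + 3x^4 + x^3 + 2x^2 + 9x + 3. This has degree ≥ 4, so divide by f(x) over F_13: 5x^6 + 8x^5 + 3x^4 + x^3 + 2x^2 + 9x + 3 = (5x^2 + 4x + 8)·(x^4 + 6x^3 + 2x^2 + 9x + 9) + (4x^3 + 9x^2 + 5x + 9). Hence a·b ≡ 4x^3 + 9x^2 + 5x + 9 (mod f). (F_13[x]/(f) is a field with 13^4 = 28561 elements since f is irreducible of degree 4.)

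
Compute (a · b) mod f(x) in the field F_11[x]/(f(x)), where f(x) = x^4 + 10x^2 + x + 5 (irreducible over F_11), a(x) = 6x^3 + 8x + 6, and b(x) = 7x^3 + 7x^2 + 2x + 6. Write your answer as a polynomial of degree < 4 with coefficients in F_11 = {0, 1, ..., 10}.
a · b ≡ 2x^3 + 4x^2 + 4x + 3 (mod f(x))

Multiply in F_11[x]: a(x)·b(x) = (6x^3 + 8x + 6)·(7x^3 + 7x^2 + 2x + 6) = 9x^6 + 9x^5 + 2x^4 + 2x^3 + 3x^2 + 5x + 3. This has degree ≥ 4, so divide by f(x) over F_11: 9x^6 + 9x^5 + 2x^4 + 2x^3 + 3x^2 + 5x + 3 = (9x^2 + 9x)·(x^4 + 10x^2 + x + 5) + (2x^3 + 4x^2 + 4x + 3). Hence a·b ≡ 2x^3 + 4x^2 + 4x + 3 (mod f). (F_11[x]/(f) is a field with 11^4 = 14641 elements since f is irreducible of degree 4.)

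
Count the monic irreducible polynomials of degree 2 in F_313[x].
There are 48828 monic irreducible polynomials of degree 2 over F_313

Each element of F_{313^2} that lies in no proper subfield is a root of exactly one monic irreducible of degree 2 over F_313, and each such polynomial has 2 distinct roots in F_{313^2}. By Möbius inversion the count is N_313(2) = (1/2) Σ_{d|2} μ(2/d) · 313^d = (1/2)(μ(2)·313^1 + μ(1)·313^2) = 97656/2 = 48828.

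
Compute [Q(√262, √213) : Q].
[Q(√262, √213) : Q] = 4

[Q(√262):Q] = 2 (min poly x^2 - 262, irreducible since 262 is squarefree > 1). For the top step, suppose √213 ∈ Q(√262), say √213 = c + d√262 with c, d ∈ Q. Squaring: 213 = c^2 + 262d^2 + 2cd√262. Since √262 ∉ Q this forces 2cd = 0. If d = 0 then √213 = c ∈ Q, contradicting 213 squarefree > 1. If c = 0 then 213 = 262d^2, so 262·213 = (262d)^2 is a perfect square in Q — but 262·213 = 55806 is not a perfect square (since 262 and 213 are distinct squarefree integers). Contradiction. Hence √213 ∉ Q(√262), so x^2 - 213 stays irreducible over Q(√262) and [Q(√262, √213) : Q(√262)] = 2. By the tower law, [Q(√262, √213) : Q] = 2 · 2 = 4.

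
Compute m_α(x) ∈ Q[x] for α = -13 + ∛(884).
m_α(x) = x^3 + 39x^2 + 507x + 1313

Set β = α + 13 = ∛(884), so β^3 = 884. Then (α + 13)^3 - 884 = 0, i.e. α is a root of g(x) = (x + 13)^3 - 884 = x^3 + 39x^2 + 507x + 1313. Since g(x) = h(x + 13) where h(x) = x^3 - 884, and h is irreducible over Q (because 884 is not a perfect cube, so h has no rational root, and a monic cubic with no rational root is irreducible), g is also irreducible (irreducibility is preserved under the substitution x → x + 13). Hence m_α(x) = x^3 + 39x^2 + 507x + 1313.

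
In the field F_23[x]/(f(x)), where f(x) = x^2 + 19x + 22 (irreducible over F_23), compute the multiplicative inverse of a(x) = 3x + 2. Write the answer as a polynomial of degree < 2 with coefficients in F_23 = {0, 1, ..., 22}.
a(x)^(-1) ≡ 18x + 8 (mod f(x))

Since f is irreducible over F_23, F_23[x]/(f) is a field and a(x) ≠ 0 has an inverse. Apply the extended Euclidean algorithm to f(x) and a(x) in F_23[x]: f(x) = (8x + 1)·a(x) + (20). The last nonzero remainder is the constant 20 = gcd(f, a) in F_23. Back-substituting through the division chain expresses 20 = s(x)·a(x) + t(x)·f(x) with s(x) ≡ 15x + 22 (mod f), so (15x + 22)·a(x) ≡ 20 (mod f). Multiplying by 20^(-1) ≡ 15 in F_23 gives a(x)^(-1) ≡ 15·(15x + 22) ≡ 18x + 8 (mod f). Check: (3x + 2)·(18x + 8) = 8x^2 + 14x + 16 ≡ 1 (mod x^2 + 19x + 22).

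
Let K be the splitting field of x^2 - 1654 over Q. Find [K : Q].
[K : Q] = 2

f(x) = x^2 - 1654 factors as (x - √1654)(x + √1654). The splitting field is K = Q(√1654). Since 1654 is squarefree and > 1, it is not a perfect square, so x^2 - 1654 is irreducible over Q and [Q(√1654) : Q] = 2. Hence [K : Q] = 2.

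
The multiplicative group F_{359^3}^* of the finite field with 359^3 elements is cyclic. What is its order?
|F_{359^3}^*| = 46268278

F_{359^3} has 359^3 = 46268279 elements; its multiplicative group consists of all nonzero elements, so |F_{359^3}^*| = 46268279 - 1 = 46268278. (It is cyclic since any finite subgroup of the multiplicative group of a field is cyclic.)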